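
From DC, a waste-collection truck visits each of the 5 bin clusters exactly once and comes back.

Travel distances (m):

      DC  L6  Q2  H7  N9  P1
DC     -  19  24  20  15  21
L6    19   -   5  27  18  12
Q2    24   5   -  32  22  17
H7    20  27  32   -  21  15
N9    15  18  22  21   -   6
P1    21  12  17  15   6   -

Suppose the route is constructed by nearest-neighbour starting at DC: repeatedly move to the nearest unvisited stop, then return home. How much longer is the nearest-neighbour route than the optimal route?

From DC: N9=15, L6=19, H7=20, P1=21, Q2=24 → choose N9 (15).
From N9: P1=6, L6=18, H7=21, Q2=22 → choose P1 (6).
From P1: L6=12, H7=15, Q2=17 → choose L6 (12).
From L6: Q2=5, H7=27 → choose Q2 (5).
From Q2: H7=32 → choose H7 (32).
NN route DC → N9 → P1 → L6 → Q2 → H7 → DC costs 90.
Optimal: DC → L6 → Q2 → N9 → P1 → H7 → DC costs 87 (by enumerating all 60 distinct tours).
Excess = 90 − 87 = 3.

3 m longer than the optimal tour.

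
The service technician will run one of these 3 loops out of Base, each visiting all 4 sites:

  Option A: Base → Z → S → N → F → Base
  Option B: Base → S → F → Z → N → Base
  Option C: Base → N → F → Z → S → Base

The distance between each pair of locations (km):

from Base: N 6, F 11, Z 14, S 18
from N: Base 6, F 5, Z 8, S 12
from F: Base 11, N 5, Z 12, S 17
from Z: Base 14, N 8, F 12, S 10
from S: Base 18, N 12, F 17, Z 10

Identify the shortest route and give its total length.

Option A: 14 + 10 + 12 + 5 + 11 = 52
Option B: 18 + 17 + 12 + 8 + 6 = 61
Option C: 6 + 5 + 12 + 10 + 18 = 51

Shortest is Option C, total 51 km.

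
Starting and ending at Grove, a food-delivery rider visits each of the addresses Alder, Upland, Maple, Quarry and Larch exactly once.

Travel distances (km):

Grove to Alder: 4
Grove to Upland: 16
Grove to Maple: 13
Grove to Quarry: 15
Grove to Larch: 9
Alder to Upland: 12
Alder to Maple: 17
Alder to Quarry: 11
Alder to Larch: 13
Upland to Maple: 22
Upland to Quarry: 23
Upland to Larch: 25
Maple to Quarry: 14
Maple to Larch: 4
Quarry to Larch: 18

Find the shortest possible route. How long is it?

With 5 stops there are 5!/2 = 60 distinct round trips (a route and its reverse cost the same).
Grove - Alder - Upland - Maple - Quarry - Larch - Grove: 4+12+22+14+18+9 = 79
Grove - Alder - Upland - Maple - Larch - Quarry - Grove: 4+12+22+4+18+15 = 75
Grove - Alder - Upland - Quarry - Maple - Larch - Grove: 4+12+23+14+4+9 = 66
Grove - Alder - Upland - Quarry - Larch - Maple - Grove: 4+12+23+18+4+13 = 74
Grove - Alder - Upland - Larch - Maple - Quarry - Grove: 4+12+25+4+14+15 = 74
Grove - Alder - Upland - Larch - Quarry - Maple - Grove: 4+12+25+18+14+13 = 86
Grove - Alder - Maple - Upland - Quarry - Larch - Grove: 4+17+22+23+18+9 = 93
Grove - Alder - Maple - Upland - Larch - Quarry - Grove: 4+17+22+25+18+15 = 101
Grove - Alder - Maple - Quarry - Upland - Larch - Grove: 4+17+14+23+25+9 = 92
Grove - Alder - Maple - Quarry - Larch - Upland - Grove: 4+17+14+18+25+16 = 94
Grove - Alder - Maple - Larch - Upland - Quarry - Grove: 4+17+4+25+23+15 = 88
Grove - Alder - Maple - Larch - Quarry - Upland - Grove: 4+17+4+18+23+16 = 82
Grove - Alder - Quarry - Upland - Maple - Larch - Grove: 4+11+23+22+4+9 = 73
Grove - Alder - Quarry - Upland - Larch - Maple - Grove: 4+11+23+25+4+13 = 80
… (46 more)
The minimum is 66.
One optimal route: Grove → Alder → Upland → Quarry → Maple → Larch → Grove (or its reverse).

Minimum total distance: 66 km.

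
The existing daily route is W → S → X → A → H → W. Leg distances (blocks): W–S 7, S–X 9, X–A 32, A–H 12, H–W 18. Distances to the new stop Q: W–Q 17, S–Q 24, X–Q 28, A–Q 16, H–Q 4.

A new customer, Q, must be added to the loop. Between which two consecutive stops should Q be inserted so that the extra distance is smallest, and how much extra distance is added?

Adding 3 blocks by placing Q on the H–W leg.

Insertion cost between consecutive stops i–j is d(i,Q) + d(Q,j) − d(i,j):
  between W and S: 17 + 24 − 7 = 34
  between S and X: 24 + 28 − 9 = 43
  between X and A: 28 + 16 − 32 = 12
  between A and H: 16 + 4 − 12 = 8
  between H and W: 4 + 17 − 18 = 3
Cheapest insertion is between H and W, adding 3.
New total = 78 + 3 = 81.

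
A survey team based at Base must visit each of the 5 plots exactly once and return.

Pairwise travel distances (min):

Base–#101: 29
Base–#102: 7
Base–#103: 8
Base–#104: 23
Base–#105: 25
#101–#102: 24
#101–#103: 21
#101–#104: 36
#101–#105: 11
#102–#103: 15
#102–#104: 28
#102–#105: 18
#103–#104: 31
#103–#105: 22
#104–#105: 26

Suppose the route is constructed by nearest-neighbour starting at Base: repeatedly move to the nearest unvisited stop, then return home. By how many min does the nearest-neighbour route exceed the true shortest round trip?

Base: #102=7, #103=8, #104=23, #105=25, #101=29 ⇒ #102
#102: #103=15, #105=18, #101=24, #104=28 ⇒ #103
#103: #101=21, #105=22, #104=31 ⇒ #101
#101: #105=11, #104=36 ⇒ #105
#105: #104=26 ⇒ #104
NN route Base → #102 → #103 → #101 → #105 → #104 → Base costs 103.
Optimal: Base → #102 → #104 → #105 → #101 → #103 → Base costs 101 (by enumerating all 60 distinct tours).
Excess = 103 − 101 = 2.

Excess over optimum: 2 min.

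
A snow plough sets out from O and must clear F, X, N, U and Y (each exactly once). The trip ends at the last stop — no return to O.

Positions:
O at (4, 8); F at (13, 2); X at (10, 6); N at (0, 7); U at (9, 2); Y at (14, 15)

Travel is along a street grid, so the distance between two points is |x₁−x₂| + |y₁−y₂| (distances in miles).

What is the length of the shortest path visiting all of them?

There are 5! = 120 possible orderings.
O→F→X→N→U→Y: 15+7+11+14+18 = 65
O→F→X→N→Y→U: 15+7+11+22+18 = 73
O→F→X→U→N→Y: 15+7+5+14+22 = 63
O→F→X→U→Y→N: 15+7+5+18+22 = 67
O→F→X→Y→N→U: 15+7+13+22+14 = 71
O→F→X→Y→U→N: 15+7+13+18+14 = 67
O→F→N→X→U→Y: 15+18+11+5+18 = 67
O→F→N→X→Y→U: 15+18+11+13+18 = 75
O→F→N→U→X→Y: 15+18+14+5+13 = 65
O→F→N→U→Y→X: 15+18+14+18+13 = 78
O→F→N→Y→X→U: 15+18+22+13+5 = 73
O→F→N→Y→U→X: 15+18+22+18+5 = 78
O→F→U→X→N→Y: 15+4+5+11+22 = 57
O→F→U→X→Y→N: 15+4+5+13+22 = 59
… (106 more)
O→N→X→U→F→Y: 5+11+5+4+14 = 39  ← best
The minimum is 39.
One shortest path: O → N → X → U → F → Y.

Shortest open route: 39 miles.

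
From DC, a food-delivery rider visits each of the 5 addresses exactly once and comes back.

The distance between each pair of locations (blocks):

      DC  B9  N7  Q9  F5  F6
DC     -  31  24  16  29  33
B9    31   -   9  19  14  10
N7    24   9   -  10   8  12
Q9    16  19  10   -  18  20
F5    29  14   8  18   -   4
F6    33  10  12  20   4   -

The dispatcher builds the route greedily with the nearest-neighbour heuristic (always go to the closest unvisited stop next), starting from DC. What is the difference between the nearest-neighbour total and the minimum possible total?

DC: Q9=16, N7=24, F5=29, B9=31, F6=33 ⇒ Q9
Q9: N7=10, F5=18, B9=19, F6=20 ⇒ N7
N7: F5=8, B9=9, F6=12 ⇒ F5
F5: F6=4, B9=14 ⇒ F6
F6: B9=10 ⇒ B9
NN route DC → Q9 → N7 → F5 → F6 → B9 → DC costs 79.
Optimal: DC → Q9 → N7 → B9 → F6 → F5 → DC costs 78 (by enumerating all 60 distinct tours).
Excess = 79 − 78 = 1.

1 blocks longer than the optimal tour.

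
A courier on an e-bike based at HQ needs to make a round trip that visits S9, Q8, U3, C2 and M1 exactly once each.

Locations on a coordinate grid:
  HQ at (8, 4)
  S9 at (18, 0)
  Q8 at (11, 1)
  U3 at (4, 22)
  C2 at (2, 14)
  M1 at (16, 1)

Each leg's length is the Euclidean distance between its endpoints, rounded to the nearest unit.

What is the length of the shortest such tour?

With 5 stops there are 5!/2 = 60 distinct round trips (a route and its reverse cost the same).
HQ-S9-Q8-U3-C2-M1-HQ: 11+7+22+8+19+9 = 76
HQ-S9-Q8-U3-M1-C2-HQ: 11+7+22+24+19+12 = 95
HQ-S9-Q8-C2-U3-M1-HQ: 11+7+16+8+24+9 = 75
HQ-S9-Q8-C2-M1-U3-HQ: 11+7+16+19+24+18 = 95
HQ-S9-Q8-M1-U3-C2-HQ: 11+7+5+24+8+12 = 67
HQ-S9-Q8-M1-C2-U3-HQ: 11+7+5+19+8+18 = 68
HQ-S9-U3-Q8-C2-M1-HQ: 11+26+22+16+19+9 = 103
HQ-S9-U3-Q8-M1-C2-HQ: 11+26+22+5+19+12 = 95
HQ-S9-U3-C2-Q8-M1-HQ: 11+26+8+16+5+9 = 75
HQ-S9-U3-C2-M1-Q8-HQ: 11+26+8+19+5+4 = 73
HQ-S9-U3-M1-Q8-C2-HQ: 11+26+24+5+16+12 = 94
HQ-S9-U3-M1-C2-Q8-HQ: 11+26+24+19+16+4 = 100
HQ-S9-C2-Q8-U3-M1-HQ: 11+21+16+22+24+9 = 103
HQ-S9-C2-Q8-M1-U3-HQ: 11+21+16+5+24+18 = 95
… (46 more)
HQ-Q8-S9-M1-U3-C2-HQ: 4+7+2+24+8+12 = 57  ← best
The minimum is 57.
One optimal route: HQ → Q8 → S9 → M1 → U3 → C2 → HQ (or its reverse).

Minimum total distance: 57.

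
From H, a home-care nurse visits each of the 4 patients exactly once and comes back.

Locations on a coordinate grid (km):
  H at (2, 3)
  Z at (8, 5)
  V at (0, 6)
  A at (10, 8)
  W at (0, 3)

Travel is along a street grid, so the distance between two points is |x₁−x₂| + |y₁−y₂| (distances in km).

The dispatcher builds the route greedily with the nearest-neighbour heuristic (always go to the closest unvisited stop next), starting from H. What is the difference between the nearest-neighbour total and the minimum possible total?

Excess over optimum: 2 km.

From H: W=2, V=5, Z=8, A=13 → choose W (2).
From W: V=3, Z=10, A=15 → choose V (3).
From V: Z=9, A=12 → choose Z (9).
From Z: A=5 → choose A (5).
NN route H → W → V → Z → A → H costs 32.
Optimal: H → Z → A → V → W → H costs 30 (by enumerating all 12 distinct tours).
Excess = 32 − 30 = 2.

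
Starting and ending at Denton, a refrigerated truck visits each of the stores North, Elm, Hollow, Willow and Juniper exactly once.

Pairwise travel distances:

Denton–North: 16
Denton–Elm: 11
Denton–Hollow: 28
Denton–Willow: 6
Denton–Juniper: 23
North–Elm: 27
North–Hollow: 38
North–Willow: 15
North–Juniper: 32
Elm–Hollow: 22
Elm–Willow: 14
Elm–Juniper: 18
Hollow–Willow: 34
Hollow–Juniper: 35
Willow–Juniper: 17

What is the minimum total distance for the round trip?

There are 60 distinct closed tours to check (reversals are equivalent).
Denton - North - Elm - Hollow - Willow - Juniper - Denton: 16+27+22+34+17+23 = 139
Denton - North - Elm - Hollow - Juniper - Willow - Denton: 16+27+22+35+17+6 = 123
Denton - North - Elm - Willow - Hollow - Juniper - Denton: 16+27+14+34+35+23 = 149
Denton - North - Elm - Willow - Juniper - Hollow - Denton: 16+27+14+17+35+28 = 137
Denton - North - Elm - Juniper - Hollow - Willow - Denton: 16+27+18+35+34+6 = 136
Denton - North - Elm - Juniper - Willow - Hollow - Denton: 16+27+18+17+34+28 = 140
Denton - North - Hollow - Elm - Willow - Juniper - Denton: 16+38+22+14+17+23 = 130
Denton - North - Hollow - Elm - Juniper - Willow - Denton: 16+38+22+18+17+6 = 117
Denton - North - Hollow - Willow - Elm - Juniper - Denton: 16+38+34+14+18+23 = 143
Denton - North - Hollow - Willow - Juniper - Elm - Denton: 16+38+34+17+18+11 = 134
Denton - North - Hollow - Juniper - Elm - Willow - Denton: 16+38+35+18+14+6 = 127
Denton - North - Hollow - Juniper - Willow - Elm - Denton: 16+38+35+17+14+11 = 131
Denton - North - Willow - Elm - Hollow - Juniper - Denton: 16+15+14+22+35+23 = 125
Denton - North - Willow - Elm - Juniper - Hollow - Denton: 16+15+14+18+35+28 = 126
… (46 more)
Denton - North - Willow - Juniper - Elm - Hollow - Denton: 16+15+17+18+22+28 = 116  ← best
The minimum is 116.
One optimal route: Denton → North → Willow → Juniper → Elm → Hollow → Denton (or its reverse).

Shortest round trip = 116.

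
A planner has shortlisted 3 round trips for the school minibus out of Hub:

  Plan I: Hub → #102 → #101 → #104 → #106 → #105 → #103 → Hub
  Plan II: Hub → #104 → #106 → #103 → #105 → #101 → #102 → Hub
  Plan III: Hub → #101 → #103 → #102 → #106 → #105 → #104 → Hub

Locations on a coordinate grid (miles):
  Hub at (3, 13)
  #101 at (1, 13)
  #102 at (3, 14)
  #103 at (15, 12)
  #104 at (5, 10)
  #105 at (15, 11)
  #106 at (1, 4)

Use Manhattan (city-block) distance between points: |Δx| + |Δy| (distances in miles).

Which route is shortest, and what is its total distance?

Plan I: 1 + 3 + 7 + 10 + 21 + 1 + 13 = 56
Plan II: 5 + 10 + 22 + 1 + 16 + 3 + 1 = 58
Plan III: 2 + 15 + 14 + 12 + 21 + 11 + 5 = 80

Shortest is Plan I, total 56 miles.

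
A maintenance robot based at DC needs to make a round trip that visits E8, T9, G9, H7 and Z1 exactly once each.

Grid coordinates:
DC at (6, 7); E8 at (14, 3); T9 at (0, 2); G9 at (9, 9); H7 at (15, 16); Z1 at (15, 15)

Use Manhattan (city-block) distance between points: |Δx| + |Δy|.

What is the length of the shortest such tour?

With 5 stops there are 5!/2 = 60 distinct round trips (a route and its reverse cost the same).
DC - E8 - T9 - G9 - H7 - Z1 - DC: 12+15+16+13+1+17 = 74
DC - E8 - T9 - G9 - Z1 - H7 - DC: 12+15+16+12+1+18 = 74
DC - E8 - T9 - H7 - G9 - Z1 - DC: 12+15+29+13+12+17 = 98
DC - E8 - T9 - H7 - Z1 - G9 - DC: 12+15+29+1+12+5 = 74
DC - E8 - T9 - Z1 - G9 - H7 - DC: 12+15+28+12+13+18 = 98
DC - E8 - T9 - Z1 - H7 - G9 - DC: 12+15+28+1+13+5 = 74
DC - E8 - G9 - T9 - H7 - Z1 - DC: 12+11+16+29+1+17 = 86
DC - E8 - G9 - T9 - Z1 - H7 - DC: 12+11+16+28+1+18 = 86
DC - E8 - G9 - H7 - T9 - Z1 - DC: 12+11+13+29+28+17 = 110
DC - E8 - G9 - H7 - Z1 - T9 - DC: 12+11+13+1+28+11 = 76
DC - E8 - G9 - Z1 - T9 - H7 - DC: 12+11+12+28+29+18 = 110
DC - E8 - G9 - Z1 - H7 - T9 - DC: 12+11+12+1+29+11 = 76
DC - E8 - H7 - T9 - G9 - Z1 - DC: 12+14+29+16+12+17 = 100
DC - E8 - H7 - T9 - Z1 - G9 - DC: 12+14+29+28+12+5 = 100
… (46 more)
DC - T9 - E8 - H7 - Z1 - G9 - DC: 11+15+14+1+12+5 = 58  ← best
The minimum is 58.
One optimal route: DC → T9 → E8 → H7 → Z1 → G9 → DC (or its reverse).

Shortest round trip = 58.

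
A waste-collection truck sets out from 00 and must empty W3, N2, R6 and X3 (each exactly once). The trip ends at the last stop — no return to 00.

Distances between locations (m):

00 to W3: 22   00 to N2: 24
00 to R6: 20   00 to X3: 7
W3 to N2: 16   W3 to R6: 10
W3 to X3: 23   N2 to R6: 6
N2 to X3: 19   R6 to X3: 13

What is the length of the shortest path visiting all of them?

Minimum one-way distance = 42 m.

There are 4! = 24 possible orderings.
00 → W3 → N2 → R6 → X3: 22+16+6+13 = 57
00 → W3 → N2 → X3 → R6: 22+16+19+13 = 70
00 → W3 → R6 → N2 → X3: 22+10+6+19 = 57
00 → W3 → R6 → X3 → N2: 22+10+13+19 = 64
00 → W3 → X3 → N2 → R6: 22+23+19+6 = 70
00 → W3 → X3 → R6 → N2: 22+23+13+6 = 64
00 → N2 → W3 → R6 → X3: 24+16+10+13 = 63
00 → N2 → W3 → X3 → R6: 24+16+23+13 = 76
00 → N2 → R6 → W3 → X3: 24+6+10+23 = 63
00 → N2 → R6 → X3 → W3: 24+6+13+23 = 66
00 → N2 → X3 → W3 → R6: 24+19+23+10 = 76
00 → N2 → X3 → R6 → W3: 24+19+13+10 = 66
00 → R6 → W3 → N2 → X3: 20+10+16+19 = 65
00 → R6 → W3 → X3 → N2: 20+10+23+19 = 72
… (10 more)
00 → X3 → N2 → R6 → W3: 7+19+6+10 = 42  ← best
The minimum is 42.
One shortest path: 00 → X3 → N2 → R6 → W3.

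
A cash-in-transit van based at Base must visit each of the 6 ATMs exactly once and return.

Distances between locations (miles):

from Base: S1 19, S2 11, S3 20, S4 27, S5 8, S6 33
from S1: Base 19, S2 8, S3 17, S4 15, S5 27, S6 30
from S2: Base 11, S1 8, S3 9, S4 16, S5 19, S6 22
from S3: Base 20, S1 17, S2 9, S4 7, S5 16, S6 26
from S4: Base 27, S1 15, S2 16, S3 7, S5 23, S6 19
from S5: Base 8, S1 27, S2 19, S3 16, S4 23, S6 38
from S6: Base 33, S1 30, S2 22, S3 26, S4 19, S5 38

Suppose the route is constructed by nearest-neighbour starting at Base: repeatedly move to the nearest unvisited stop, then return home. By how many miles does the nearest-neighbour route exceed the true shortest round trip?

Excess over optimum: 10 miles.

Base: S5=8, S2=11, S1=19, S3=20, S4=27, S6=33 ⇒ S5
S5: S3=16, S2=19, S4=23, S1=27, S6=38 ⇒ S3
S3: S4=7, S2=9, S1=17, S6=26 ⇒ S4
S4: S1=15, S2=16, S6=19 ⇒ S1
S1: S2=8, S6=30 ⇒ S2
S2: S6=22 ⇒ S6
NN route Base → S5 → S3 → S4 → S1 → S2 → S6 → Base costs 109.
Optimal: Base → S1 → S2 → S6 → S4 → S3 → S5 → Base costs 99 (by enumerating all 360 distinct tours).
Excess = 109 − 99 = 10.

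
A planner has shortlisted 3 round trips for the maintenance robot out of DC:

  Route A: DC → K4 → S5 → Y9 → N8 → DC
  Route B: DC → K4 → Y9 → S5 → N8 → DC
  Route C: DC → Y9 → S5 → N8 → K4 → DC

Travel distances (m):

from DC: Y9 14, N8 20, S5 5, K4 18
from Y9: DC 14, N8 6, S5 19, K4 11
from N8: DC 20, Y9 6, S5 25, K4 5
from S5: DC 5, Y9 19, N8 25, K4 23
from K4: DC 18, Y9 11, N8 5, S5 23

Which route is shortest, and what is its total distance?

Route A: 18 + 23 + 19 + 6 + 20 = 86
Route B: 18 + 11 + 19 + 25 + 20 = 93
Route C: 14 + 19 + 25 + 5 + 18 = 81

81 m — Route C is the shortest.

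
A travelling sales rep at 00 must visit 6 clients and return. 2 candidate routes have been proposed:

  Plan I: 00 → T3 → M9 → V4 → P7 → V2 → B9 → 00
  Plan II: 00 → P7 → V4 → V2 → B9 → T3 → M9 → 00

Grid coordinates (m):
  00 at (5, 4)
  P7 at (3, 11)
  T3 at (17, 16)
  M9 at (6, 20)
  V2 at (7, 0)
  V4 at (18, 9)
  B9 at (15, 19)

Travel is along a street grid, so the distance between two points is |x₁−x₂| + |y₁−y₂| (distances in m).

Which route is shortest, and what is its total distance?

Plan I: 24 + 15 + 23 + 17 + 15 + 27 + 25 = 146
Plan II: 9 + 17 + 20 + 27 + 5 + 15 + 17 = 110

Shortest is Plan II, total 110 m.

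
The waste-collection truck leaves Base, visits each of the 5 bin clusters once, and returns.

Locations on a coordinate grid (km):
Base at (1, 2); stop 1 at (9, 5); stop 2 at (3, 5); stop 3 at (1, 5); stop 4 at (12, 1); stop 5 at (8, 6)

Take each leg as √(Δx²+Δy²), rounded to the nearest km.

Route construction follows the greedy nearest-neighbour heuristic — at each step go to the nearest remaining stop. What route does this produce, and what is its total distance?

Nearest-neighbour total = 27 km; route Base → stop 3 → stop 2 → stop 5 → stop 1 → stop 4 → Base.

Base → [stop 3:3 / stop 2:4 / stop 5:8 / stop 1:9 / stop 4:11] → stop 3 (3)
stop 3 → [stop 2:2 / stop 5:7 / stop 1:8 / stop 4:12] → stop 2 (2)
stop 2 → [stop 5:5 / stop 1:6 / stop 4:10] → stop 5 (5)
stop 5 → [stop 1:1 / stop 4:6] → stop 1 (1)
stop 1 → [stop 4:5] → stop 4 (5)
Return stop 4→Base: 11.
Total = 3 + 2 + 5 + 1 + 5 + 11 = 27.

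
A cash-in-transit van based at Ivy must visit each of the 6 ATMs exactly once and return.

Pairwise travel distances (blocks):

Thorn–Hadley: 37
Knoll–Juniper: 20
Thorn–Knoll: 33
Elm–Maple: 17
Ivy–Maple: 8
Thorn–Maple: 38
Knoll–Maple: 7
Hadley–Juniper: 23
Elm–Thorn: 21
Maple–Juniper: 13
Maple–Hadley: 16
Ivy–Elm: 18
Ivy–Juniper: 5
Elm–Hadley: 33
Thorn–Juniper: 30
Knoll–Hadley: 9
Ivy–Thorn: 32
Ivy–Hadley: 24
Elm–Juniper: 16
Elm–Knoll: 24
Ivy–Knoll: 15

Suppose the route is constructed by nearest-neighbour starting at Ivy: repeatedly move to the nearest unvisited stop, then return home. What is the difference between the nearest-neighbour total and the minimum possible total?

From Ivy: Juniper=5, Maple=8, Knoll=15, Elm=18, Hadley=24, Thorn=32 → choose Juniper (5).
From Juniper: Maple=13, Elm=16, Knoll=20, Hadley=23, Thorn=30 → choose Maple (13).
From Maple: Knoll=7, Hadley=16, Elm=17, Thorn=38 → choose Knoll (7).
From Knoll: Hadley=9, Elm=24, Thorn=33 → choose Hadley (9).
From Hadley: Elm=33, Thorn=37 → choose Elm (33).
From Elm: Thorn=21 → choose Thorn (21).
NN route Ivy → Juniper → Maple → Knoll → Hadley → Elm → Thorn → Ivy costs 120.
Optimal: Ivy → Maple → Knoll → Hadley → Thorn → Elm → Juniper → Ivy costs 103 (by enumerating all 360 distinct tours).
Excess = 120 − 103 = 17.

Excess over optimum: 17 blocks.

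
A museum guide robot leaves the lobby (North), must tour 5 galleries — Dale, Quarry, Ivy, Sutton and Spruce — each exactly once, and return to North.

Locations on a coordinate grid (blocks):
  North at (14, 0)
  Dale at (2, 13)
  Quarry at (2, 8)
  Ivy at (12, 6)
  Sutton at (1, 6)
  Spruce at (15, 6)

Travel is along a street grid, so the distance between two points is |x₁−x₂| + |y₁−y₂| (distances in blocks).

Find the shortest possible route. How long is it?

With 5 stops there are 5!/2 = 60 distinct round trips (a route and its reverse cost the same).
North - Dale - Quarry - Ivy - Sutton - Spruce - North: 25+5+12+11+14+7 = 74
North - Dale - Quarry - Ivy - Spruce - Sutton - North: 25+5+12+3+14+19 = 78
North - Dale - Quarry - Sutton - Ivy - Spruce - North: 25+5+3+11+3+7 = 54
North - Dale - Quarry - Sutton - Spruce - Ivy - North: 25+5+3+14+3+8 = 58
North - Dale - Quarry - Spruce - Ivy - Sutton - North: 25+5+15+3+11+19 = 78
North - Dale - Quarry - Spruce - Sutton - Ivy - North: 25+5+15+14+11+8 = 78
North - Dale - Ivy - Quarry - Sutton - Spruce - North: 25+17+12+3+14+7 = 78
North - Dale - Ivy - Quarry - Spruce - Sutton - North: 25+17+12+15+14+19 = 102
North - Dale - Ivy - Sutton - Quarry - Spruce - North: 25+17+11+3+15+7 = 78
North - Dale - Ivy - Sutton - Spruce - Quarry - North: 25+17+11+14+15+20 = 102
North - Dale - Ivy - Spruce - Quarry - Sutton - North: 25+17+3+15+3+19 = 82
North - Dale - Ivy - Spruce - Sutton - Quarry - North: 25+17+3+14+3+20 = 82
North - Dale - Sutton - Quarry - Ivy - Spruce - North: 25+8+3+12+3+7 = 58
North - Dale - Sutton - Quarry - Spruce - Ivy - North: 25+8+3+15+3+8 = 62
… (46 more)
The minimum is 54.
One optimal route: North → Dale → Quarry → Sutton → Ivy → Spruce → North (or its reverse).

Minimum total distance: 54 blocks.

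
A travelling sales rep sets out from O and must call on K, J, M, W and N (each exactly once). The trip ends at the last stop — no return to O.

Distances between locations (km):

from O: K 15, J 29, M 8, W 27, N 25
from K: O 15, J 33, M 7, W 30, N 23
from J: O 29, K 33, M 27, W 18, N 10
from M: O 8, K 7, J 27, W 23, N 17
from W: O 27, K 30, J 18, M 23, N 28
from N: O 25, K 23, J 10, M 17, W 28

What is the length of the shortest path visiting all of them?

There are 5! = 120 possible orderings.
O→K→J→M→W→N: 15+33+27+23+28 = 126
O→K→J→M→N→W: 15+33+27+17+28 = 120
O→K→J→W→M→N: 15+33+18+23+17 = 106
O→K→J→W→N→M: 15+33+18+28+17 = 111
O→K→J→N→M→W: 15+33+10+17+23 = 98
O→K→J→N→W→M: 15+33+10+28+23 = 109
O→K→M→J→W→N: 15+7+27+18+28 = 95
O→K→M→J→N→W: 15+7+27+10+28 = 87
O→K→M→W→J→N: 15+7+23+18+10 = 73
O→K→M→W→N→J: 15+7+23+28+10 = 83
O→K→M→N→J→W: 15+7+17+10+18 = 67
O→K→M→N→W→J: 15+7+17+28+18 = 85
O→K→W→J→M→N: 15+30+18+27+17 = 107
O→K→W→J→N→M: 15+30+18+10+17 = 90
… (106 more)
O→M→K→N→J→W: 8+7+23+10+18 = 66  ← best
The minimum is 66.
One shortest path: O → M → K → N → J → W.

Shortest open route: 66 km.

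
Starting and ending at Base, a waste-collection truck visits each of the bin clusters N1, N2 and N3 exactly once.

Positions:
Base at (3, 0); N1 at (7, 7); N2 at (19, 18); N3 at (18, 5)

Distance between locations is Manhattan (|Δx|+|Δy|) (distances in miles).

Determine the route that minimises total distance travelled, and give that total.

With 3 stops there are 3!/2 = 3 distinct round trips (a route and its reverse cost the same).
Base - N1 - N2 - N3 - Base: 11+23+14+20 = 68
Base - N1 - N3 - N2 - Base: 11+13+14+34 = 72
Base - N2 - N1 - N3 - Base: 34+23+13+20 = 90
The minimum is 68.
One optimal route: Base → N1 → N2 → N3 → Base (or its reverse).

Shortest round trip = 68 miles.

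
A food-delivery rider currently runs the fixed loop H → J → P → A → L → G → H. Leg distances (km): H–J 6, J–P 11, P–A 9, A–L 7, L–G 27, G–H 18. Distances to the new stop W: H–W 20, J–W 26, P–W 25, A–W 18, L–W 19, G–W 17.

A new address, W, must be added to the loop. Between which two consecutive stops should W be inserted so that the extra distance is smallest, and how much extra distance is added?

Insertion cost between consecutive stops i–j is d(i,W) + d(W,j) − d(i,j):
  between H and J: 20 + 26 − 6 = 40
  between J and P: 26 + 25 − 11 = 40
  between P and A: 25 + 18 − 9 = 34
  between A and L: 18 + 19 − 7 = 30
  between L and G: 19 + 17 − 27 = 9
  between G and H: 17 + 20 − 18 = 19
Cheapest insertion is between L and G, adding 9.
New total = 78 + 9 = 87.

Minimum extra distance: 9 km, inserting W between L and G.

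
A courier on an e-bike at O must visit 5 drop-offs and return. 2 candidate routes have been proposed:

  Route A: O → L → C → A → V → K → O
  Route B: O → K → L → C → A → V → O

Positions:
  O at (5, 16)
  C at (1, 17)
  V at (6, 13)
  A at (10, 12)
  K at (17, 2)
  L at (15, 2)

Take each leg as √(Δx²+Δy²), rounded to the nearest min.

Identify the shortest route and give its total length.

Route A: 17 + 21 + 10 + 4 + 16 + 18 = 86
Route B: 18 + 2 + 21 + 10 + 4 + 3 = 58

Shortest is Route B, total 58 min.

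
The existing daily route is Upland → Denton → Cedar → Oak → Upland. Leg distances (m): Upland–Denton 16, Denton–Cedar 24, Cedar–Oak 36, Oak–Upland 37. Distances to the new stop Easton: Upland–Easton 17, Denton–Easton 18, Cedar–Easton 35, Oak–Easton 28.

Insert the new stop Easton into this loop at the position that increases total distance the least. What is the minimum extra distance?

Minimum extra distance: 8 m, inserting Easton between Oak and Upland.

Insertion cost between consecutive stops i–j is d(i,Easton) + d(Easton,j) − d(i,j):
  between Upland and Denton: 17 + 18 − 16 = 19
  between Denton and Cedar: 18 + 35 − 24 = 29
  between Cedar and Oak: 35 + 28 − 36 = 27
  between Oak and Upland: 28 + 17 − 37 = 8
Cheapest insertion is between Oak and Upland, adding 8.
New total = 113 + 8 = 121.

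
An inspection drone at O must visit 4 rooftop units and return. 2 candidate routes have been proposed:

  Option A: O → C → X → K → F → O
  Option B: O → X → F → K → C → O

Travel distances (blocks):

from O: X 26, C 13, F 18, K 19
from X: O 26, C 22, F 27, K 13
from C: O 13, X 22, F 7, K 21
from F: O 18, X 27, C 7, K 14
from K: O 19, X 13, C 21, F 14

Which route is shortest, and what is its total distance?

Option A: 13 + 22 + 13 + 14 + 18 = 80
Option B: 26 + 27 + 14 + 21 + 13 = 101

Shortest is Option A, total 80 blocks.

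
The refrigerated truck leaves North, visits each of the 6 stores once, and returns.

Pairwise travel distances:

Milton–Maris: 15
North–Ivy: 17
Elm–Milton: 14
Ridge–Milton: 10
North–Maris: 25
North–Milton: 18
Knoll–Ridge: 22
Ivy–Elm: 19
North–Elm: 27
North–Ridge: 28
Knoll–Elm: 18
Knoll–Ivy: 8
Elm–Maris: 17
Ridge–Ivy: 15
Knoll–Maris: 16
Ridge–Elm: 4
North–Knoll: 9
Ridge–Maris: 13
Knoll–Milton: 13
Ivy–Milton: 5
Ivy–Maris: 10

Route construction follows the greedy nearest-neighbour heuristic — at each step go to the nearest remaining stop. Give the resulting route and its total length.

78 along North → Knoll → Ivy → Milton → Ridge → Elm → Maris → North.

North → [Knoll:9 / Ivy:17 / Milton:18 / Maris:25 / Elm:27 / Ridge:28] → Knoll (9)
Knoll → [Ivy:8 / Milton:13 / Maris:16 / Elm:18 / Ridge:22] → Ivy (8)
Ivy → [Milton:5 / Maris:10 / Ridge:15 / Elm:19] → Milton (5)
Milton → [Ridge:10 / Elm:14 / Maris:15] → Ridge (10)
Ridge → [Elm:4 / Maris:13] → Elm (4)
Elm → [Maris:17] → Maris (17)
Return Maris→North: 25.
Total = 9 + 8 + 5 + 10 + 4 + 17 + 25 = 78.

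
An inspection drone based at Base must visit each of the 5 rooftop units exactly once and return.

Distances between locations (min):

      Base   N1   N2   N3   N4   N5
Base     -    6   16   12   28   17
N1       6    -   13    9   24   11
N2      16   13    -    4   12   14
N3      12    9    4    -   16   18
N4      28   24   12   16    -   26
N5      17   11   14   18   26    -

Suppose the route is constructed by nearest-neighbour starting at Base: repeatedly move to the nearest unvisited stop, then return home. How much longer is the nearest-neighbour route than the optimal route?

The nearest-neighbour route is 3 min longer than optimal.

Base: N1=6, N3=12, N2=16, N5=17, N4=28 ⇒ N1
N1: N3=9, N5=11, N2=13, N4=24 ⇒ N3
N3: N2=4, N4=16, N5=18 ⇒ N2
N2: N4=12, N5=14 ⇒ N4
N4: N5=26 ⇒ N5
NN route Base → N1 → N3 → N2 → N4 → N5 → Base costs 74.
Optimal: Base → N1 → N5 → N2 → N4 → N3 → Base costs 71 (by enumerating all 60 distinct tours).
Excess = 74 − 71 = 3.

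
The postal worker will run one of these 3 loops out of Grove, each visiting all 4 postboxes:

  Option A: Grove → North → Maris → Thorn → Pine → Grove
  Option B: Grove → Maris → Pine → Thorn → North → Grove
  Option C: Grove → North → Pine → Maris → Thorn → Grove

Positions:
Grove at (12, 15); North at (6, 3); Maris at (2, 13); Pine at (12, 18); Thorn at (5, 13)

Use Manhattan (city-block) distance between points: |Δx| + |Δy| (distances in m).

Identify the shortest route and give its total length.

Option A: 18 + 14 + 3 + 12 + 3 = 50
Option B: 12 + 15 + 12 + 11 + 18 = 68
Option C: 18 + 21 + 15 + 3 + 9 = 66

50 m — Option A is the shortest.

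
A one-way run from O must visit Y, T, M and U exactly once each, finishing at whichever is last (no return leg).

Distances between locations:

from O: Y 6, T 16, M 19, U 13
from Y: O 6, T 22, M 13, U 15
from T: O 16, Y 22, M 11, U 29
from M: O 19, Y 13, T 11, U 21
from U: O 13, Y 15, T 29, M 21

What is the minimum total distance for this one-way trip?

Shortest open route: 52.

There are 4! = 24 possible orderings.
O→Y→T→M→U: 6+22+11+21 = 60
O→Y→T→U→M: 6+22+29+21 = 78
O→Y→M→T→U: 6+13+11+29 = 59
O→Y→M→U→T: 6+13+21+29 = 69
O→Y→U→T→M: 6+15+29+11 = 61
O→Y→U→M→T: 6+15+21+11 = 53
O→T→Y→M→U: 16+22+13+21 = 72
O→T→Y→U→M: 16+22+15+21 = 74
O→T→M→Y→U: 16+11+13+15 = 55
O→T→M→U→Y: 16+11+21+15 = 63
O→T→U→Y→M: 16+29+15+13 = 73
O→T→U→M→Y: 16+29+21+13 = 79
O→M→Y→T→U: 19+13+22+29 = 83
O→M→Y→U→T: 19+13+15+29 = 76
… (10 more)
O→U→Y→M→T: 13+15+13+11 = 52  ← best
The minimum is 52.
One shortest path: O → U → Y → M → T.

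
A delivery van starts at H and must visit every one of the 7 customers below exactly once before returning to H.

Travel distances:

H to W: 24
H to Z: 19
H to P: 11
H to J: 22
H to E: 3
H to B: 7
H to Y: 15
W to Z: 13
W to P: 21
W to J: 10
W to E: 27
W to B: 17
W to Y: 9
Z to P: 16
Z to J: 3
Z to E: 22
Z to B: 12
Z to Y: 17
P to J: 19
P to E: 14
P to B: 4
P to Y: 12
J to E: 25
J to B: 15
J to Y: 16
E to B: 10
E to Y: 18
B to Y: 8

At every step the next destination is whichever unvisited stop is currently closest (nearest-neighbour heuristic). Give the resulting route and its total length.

Total distance 70 via the nearest-neighbour route H → E → B → P → Y → W → J → Z → H.

At H the remaining stops are E 3, B 7, P 11, Y 15, Z 19, J 22, W 24; go to E.
At E the remaining stops are B 10, P 14, Y 18, Z 22, J 25, W 27; go to B.
At B the remaining stops are P 4, Y 8, Z 12, J 15, W 17; go to P.
At P the remaining stops are Y 12, Z 16, J 19, W 21; go to Y.
At Y the remaining stops are W 9, J 16, Z 17; go to W.
At W the remaining stops are J 10, Z 13; go to J.
At J the remaining stops are Z 3; go to Z.
Return Z→H: 19.
Total = 3 + 10 + 4 + 12 + 9 + 10 + 3 + 19 = 70.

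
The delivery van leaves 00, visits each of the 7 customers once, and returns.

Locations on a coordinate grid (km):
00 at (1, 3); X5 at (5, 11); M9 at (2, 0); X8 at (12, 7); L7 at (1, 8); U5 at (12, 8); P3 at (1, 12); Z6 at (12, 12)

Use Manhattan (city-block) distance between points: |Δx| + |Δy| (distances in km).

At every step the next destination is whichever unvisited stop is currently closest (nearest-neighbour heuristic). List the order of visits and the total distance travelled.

At 00 the remaining stops are M9 4, L7 5, P3 9, X5 12, X8 15, U5 16, Z6 20; go to M9.
At M9 the remaining stops are L7 9, P3 13, X5 14, X8 17, U5 18, Z6 22; go to L7.
At L7 the remaining stops are P3 4, X5 7, U5 11, X8 12, Z6 15; go to P3.
At P3 the remaining stops are X5 5, Z6 11, U5 15, X8 16; go to X5.
At X5 the remaining stops are Z6 8, U5 10, X8 11; go to Z6.
At Z6 the remaining stops are U5 4, X8 5; go to U5.
At U5 the remaining stops are X8 1; go to X8.
Return X8→00: 15.
Total = 4 + 9 + 4 + 5 + 8 + 4 + 1 + 15 = 50.

Nearest-neighbour total = 50 km; route 00 → M9 → L7 → P3 → X5 → Z6 → U5 → X8 → 00.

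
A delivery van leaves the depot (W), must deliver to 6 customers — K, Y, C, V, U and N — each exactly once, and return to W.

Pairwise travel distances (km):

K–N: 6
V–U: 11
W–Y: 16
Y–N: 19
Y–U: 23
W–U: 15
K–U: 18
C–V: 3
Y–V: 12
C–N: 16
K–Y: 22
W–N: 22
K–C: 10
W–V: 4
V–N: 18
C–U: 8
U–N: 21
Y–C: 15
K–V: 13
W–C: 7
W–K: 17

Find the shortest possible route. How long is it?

74 km — the shortest possible round trip.

With 6 stops there are 6!/2 = 360 distinct round trips (a route and its reverse cost the same).
W - K - Y - C - V - U - N - W: 17+22+15+3+11+21+22 = 111
W - K - Y - C - V - N - U - W: 17+22+15+3+18+21+15 = 111
W - K - Y - C - U - V - N - W: 17+22+15+8+11+18+22 = 113
W - K - Y - C - U - N - V - W: 17+22+15+8+21+18+4 = 105
W - K - Y - C - N - V - U - W: 17+22+15+16+18+11+15 = 114
W - K - Y - C - N - U - V - W: 17+22+15+16+21+11+4 = 106
W - K - Y - V - C - U - N - W: 17+22+12+3+8+21+22 = 105
W - K - Y - V - C - N - U - W: 17+22+12+3+16+21+15 = 106
… (352 more)
W - Y - N - K - C - U - V - W: 16+19+6+10+8+11+4 = 74  ← best
The minimum is 74.
One optimal route: W → Y → N → K → C → U → V → W (or its reverse).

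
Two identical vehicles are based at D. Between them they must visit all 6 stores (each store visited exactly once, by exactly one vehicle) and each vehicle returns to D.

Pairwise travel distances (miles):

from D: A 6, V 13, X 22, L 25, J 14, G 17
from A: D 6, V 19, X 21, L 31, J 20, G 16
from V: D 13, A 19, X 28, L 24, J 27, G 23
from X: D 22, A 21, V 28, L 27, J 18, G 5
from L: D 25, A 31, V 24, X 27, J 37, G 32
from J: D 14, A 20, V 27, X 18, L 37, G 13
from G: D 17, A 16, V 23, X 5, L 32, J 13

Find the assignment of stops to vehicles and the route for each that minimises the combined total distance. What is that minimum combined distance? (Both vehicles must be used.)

108 miles — the smallest possible combined total.

There are 2^5 − 1 = 31 ways to divide the 6 stops into two non-empty groups. For each, the best each vehicle can do is its own shortest tour through its group:
  {A} + {V, X, L, J, G}: 12 + 96 = 108
  {V} + {A, X, L, J, G}: 26 + 96 = 122
  {A, V} + {X, L, J, G}: 38 + 84 = 122
  {X} + {A, V, L, J, G}: 44 + 108 = 152
  {A, X} + {V, L, J, G}: 49 + 96 = 145
  {V, X} + {A, L, J, G}: 63 + 96 = 159
  … (31 splits in total)
Best: vehicle 1 D → A → D = 12; vehicle 2 D → V → L → X → G → J → D = 96; combined 108.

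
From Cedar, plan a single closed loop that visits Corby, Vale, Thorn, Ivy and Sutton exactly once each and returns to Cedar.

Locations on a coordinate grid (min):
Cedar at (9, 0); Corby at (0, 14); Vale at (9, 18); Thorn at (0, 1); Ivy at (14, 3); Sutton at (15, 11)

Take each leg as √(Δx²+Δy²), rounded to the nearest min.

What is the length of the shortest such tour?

Shortest round trip = 55 min.

There are 60 distinct closed tours to check (reversals are equivalent).
Cedar - Corby - Vale - Thorn - Ivy - Sutton - Cedar: 17+10+19+14+8+13 = 81
Cedar - Corby - Vale - Thorn - Sutton - Ivy - Cedar: 17+10+19+18+8+6 = 78
Cedar - Corby - Vale - Ivy - Thorn - Sutton - Cedar: 17+10+16+14+18+13 = 88
Cedar - Corby - Vale - Ivy - Sutton - Thorn - Cedar: 17+10+16+8+18+9 = 78
Cedar - Corby - Vale - Sutton - Thorn - Ivy - Cedar: 17+10+9+18+14+6 = 74
Cedar - Corby - Vale - Sutton - Ivy - Thorn - Cedar: 17+10+9+8+14+9 = 67
Cedar - Corby - Thorn - Vale - Ivy - Sutton - Cedar: 17+13+19+16+8+13 = 86
Cedar - Corby - Thorn - Vale - Sutton - Ivy - Cedar: 17+13+19+9+8+6 = 72
Cedar - Corby - Thorn - Ivy - Vale - Sutton - Cedar: 17+13+14+16+9+13 = 82
Cedar - Corby - Thorn - Ivy - Sutton - Vale - Cedar: 17+13+14+8+9+18 = 79
Cedar - Corby - Thorn - Sutton - Vale - Ivy - Cedar: 17+13+18+9+16+6 = 79
Cedar - Corby - Thorn - Sutton - Ivy - Vale - Cedar: 17+13+18+8+16+18 = 90
Cedar - Corby - Ivy - Vale - Thorn - Sutton - Cedar: 17+18+16+19+18+13 = 101
Cedar - Corby - Ivy - Vale - Sutton - Thorn - Cedar: 17+18+16+9+18+9 = 87
… (46 more)
Cedar - Thorn - Corby - Vale - Sutton - Ivy - Cedar: 9+13+10+9+8+6 = 55  ← best
The minimum is 55.
One optimal route: Cedar → Thorn → Corby → Vale → Sutton → Ivy → Cedar (or its reverse).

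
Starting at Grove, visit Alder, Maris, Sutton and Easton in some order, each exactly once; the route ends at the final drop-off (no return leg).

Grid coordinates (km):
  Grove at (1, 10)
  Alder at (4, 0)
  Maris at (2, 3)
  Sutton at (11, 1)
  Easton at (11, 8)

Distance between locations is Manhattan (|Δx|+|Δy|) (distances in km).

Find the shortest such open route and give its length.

There are 4! = 24 possible orderings.
Grove → Alder → Maris → Sutton → Easton: 13+5+11+7 = 36
Grove → Alder → Maris → Easton → Sutton: 13+5+14+7 = 39
Grove → Alder → Sutton → Maris → Easton: 13+8+11+14 = 46
Grove → Alder → Sutton → Easton → Maris: 13+8+7+14 = 42
Grove → Alder → Easton → Maris → Sutton: 13+15+14+11 = 53
Grove → Alder → Easton → Sutton → Maris: 13+15+7+11 = 46
Grove → Maris → Alder → Sutton → Easton: 8+5+8+7 = 28
Grove → Maris → Alder → Easton → Sutton: 8+5+15+7 = 35
Grove → Maris → Sutton → Alder → Easton: 8+11+8+15 = 42
Grove → Maris → Sutton → Easton → Alder: 8+11+7+15 = 41
Grove → Maris → Easton → Alder → Sutton: 8+14+15+8 = 45
Grove → Maris → Easton → Sutton → Alder: 8+14+7+8 = 37
Grove → Sutton → Alder → Maris → Easton: 19+8+5+14 = 46
Grove → Sutton → Alder → Easton → Maris: 19+8+15+14 = 56
… (10 more)
The minimum is 28.
One shortest path: Grove → Maris → Alder → Sutton → Easton.

Minimum one-way distance = 28 km.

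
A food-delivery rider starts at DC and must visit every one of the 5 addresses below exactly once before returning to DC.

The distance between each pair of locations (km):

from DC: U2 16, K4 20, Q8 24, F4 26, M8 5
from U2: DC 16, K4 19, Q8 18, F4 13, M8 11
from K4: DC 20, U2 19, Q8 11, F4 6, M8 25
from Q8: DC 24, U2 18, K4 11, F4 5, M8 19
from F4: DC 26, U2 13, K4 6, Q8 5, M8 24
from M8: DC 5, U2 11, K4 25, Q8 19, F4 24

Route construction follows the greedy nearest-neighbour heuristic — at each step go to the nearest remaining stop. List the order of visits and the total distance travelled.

65 km along DC → M8 → U2 → F4 → Q8 → K4 → DC.

From DC: distances to unvisited — M8=5, U2=16, K4=20, Q8=24, F4=26. Nearest is M8 (5).
From M8: distances to unvisited — U2=11, Q8=19, F4=24, K4=25. Nearest is U2 (11).
From U2: distances to unvisited — F4=13, Q8=18, K4=19. Nearest is F4 (13).
From F4: distances to unvisited — Q8=5, K4=6. Nearest is Q8 (5).
From Q8: distances to unvisited — K4=11. Nearest is K4 (11).
Return K4→DC: 20.
Total = 5 + 11 + 13 + 5 + 11 + 20 = 65.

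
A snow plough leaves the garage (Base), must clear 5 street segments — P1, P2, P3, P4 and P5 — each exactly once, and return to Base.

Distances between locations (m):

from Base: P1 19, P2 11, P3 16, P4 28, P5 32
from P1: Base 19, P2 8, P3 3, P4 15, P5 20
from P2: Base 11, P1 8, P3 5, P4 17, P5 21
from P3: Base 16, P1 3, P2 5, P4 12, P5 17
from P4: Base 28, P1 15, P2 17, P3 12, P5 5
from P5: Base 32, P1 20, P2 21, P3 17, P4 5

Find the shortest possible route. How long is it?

Minimum total distance: 71 m.

With 5 stops there are 5!/2 = 60 distinct round trips (a route and its reverse cost the same).
Base → P1 → P2 → P3 → P4 → P5 → Base: 19+8+5+12+5+32 = 81
Base → P1 → P2 → P3 → P5 → P4 → Base: 19+8+5+17+5+28 = 82
Base → P1 → P2 → P4 → P3 → P5 → Base: 19+8+17+12+17+32 = 105
Base → P1 → P2 → P4 → P5 → P3 → Base: 19+8+17+5+17+16 = 82
Base → P1 → P2 → P5 → P3 → P4 → Base: 19+8+21+17+12+28 = 105
Base → P1 → P2 → P5 → P4 → P3 → Base: 19+8+21+5+12+16 = 81
Base → P1 → P3 → P2 → P4 → P5 → Base: 19+3+5+17+5+32 = 81
Base → P1 → P3 → P2 → P5 → P4 → Base: 19+3+5+21+5+28 = 81
Base → P1 → P3 → P4 → P2 → P5 → Base: 19+3+12+17+21+32 = 104
Base → P1 → P3 → P4 → P5 → P2 → Base: 19+3+12+5+21+11 = 71
Base → P1 → P3 → P5 → P2 → P4 → Base: 19+3+17+21+17+28 = 105
Base → P1 → P3 → P5 → P4 → P2 → Base: 19+3+17+5+17+11 = 72
Base → P1 → P4 → P2 → P3 → P5 → Base: 19+15+17+5+17+32 = 105
Base → P1 → P4 → P2 → P5 → P3 → Base: 19+15+17+21+17+16 = 105
… (46 more)
The minimum is 71.
One optimal route: Base → P1 → P3 → P4 → P5 → P2 → Base (or its reverse).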